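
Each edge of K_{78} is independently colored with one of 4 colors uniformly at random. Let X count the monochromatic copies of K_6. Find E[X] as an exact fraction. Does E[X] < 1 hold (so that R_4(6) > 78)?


E[X] = C(78, 6) · 4^{1 − 15} = 256851595 · 4^{−14} = 256851595/268435456.
As a reduced fraction: E[X] = 256851595/268435456 ≈ 0.95685.
Is E[X] < 1? YES.
Since E[X] < 1, there exists a 4-coloring of K_{78} with no monochromatic K_6; hence R_4(6) > 78.

E[X] = 256851595/268435456 ≈ 0.95685; E[X] < 1, so R_4(6) > 78.


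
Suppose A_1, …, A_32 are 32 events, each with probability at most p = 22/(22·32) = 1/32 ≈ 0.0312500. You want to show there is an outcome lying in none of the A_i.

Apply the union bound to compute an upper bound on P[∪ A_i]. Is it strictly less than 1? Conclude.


Union bound: P[∪_{i=1}^{32} A_i] ≤ Σ_i P[A_i] ≤ 32·p = 32·(1/32) = 1.
Numerically: 1 ≈ 1.0000000.
Is 1 < 1? NO.
Since the bound 1 is ≥ 1, the union bound is uninformative here; it does NOT by itself certify existence.

32·p = 1 ≈ 1.0000000; existence NOT certified by the union bound.


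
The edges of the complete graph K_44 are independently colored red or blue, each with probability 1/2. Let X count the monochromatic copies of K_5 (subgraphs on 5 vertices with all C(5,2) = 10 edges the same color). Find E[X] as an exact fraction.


Let X = Σ_S X_S over the C(44, 5) = 1086008 subsets S of size 5, where X_S = 1 if the K_5 on S is monochromatic.
For a fixed S, the K_5 on S has C(5, 2) = 10 edges. P[all 10 edges red] = (1/2)^10, and likewise for blue, so P[monochromatic] = 2·(1/2)^10 = 2^{1 − 10} = 1/512.
By linearity of expectation: E[X] = C(44, 5) · 2^{1 − 10} = 1086008 · 1/512 = 135751/64.
Numerically: E[X] ≈ 2121.109375.

E[X] = C(44,5)·2^(1−C(5,2)) = 135751/64 ≈ 2121.109375.


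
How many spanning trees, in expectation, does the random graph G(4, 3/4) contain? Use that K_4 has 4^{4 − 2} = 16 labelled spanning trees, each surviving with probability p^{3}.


K_4 has 4^{4 − 2} = 16 labelled spanning trees.
For each such spanning tree H, let X_H = 1 if all 3 edges of H are present in G. Then P[X_H = 1] = p^{3} = (3/4)^{3} = 27/64.
Summing the indicators: E[X] = Σ_H E[X_H] = 16 · p^{3} = 16 · 27/64 = 27/4.
Numerically: E[X] ≈ 6.75.

E[X] = 16 · (3/4)^{3} = 27/4 ≈ 6.75.


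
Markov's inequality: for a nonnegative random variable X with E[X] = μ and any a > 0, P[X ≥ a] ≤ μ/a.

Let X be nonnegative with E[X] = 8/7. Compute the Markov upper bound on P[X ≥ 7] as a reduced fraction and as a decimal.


μ = E[X] = 8/7, a = 7.
Markov: P[X ≥ 7] ≤ μ/a = (8/7)/7 = 8/49.
Numerically: ≈ 0.163265.
(Since a = 7 > μ = 1.142857, the bound 8/49 is < 1 and informative.)

P[X ≥ 7] ≤ 8/49 ≈ 0.163265.


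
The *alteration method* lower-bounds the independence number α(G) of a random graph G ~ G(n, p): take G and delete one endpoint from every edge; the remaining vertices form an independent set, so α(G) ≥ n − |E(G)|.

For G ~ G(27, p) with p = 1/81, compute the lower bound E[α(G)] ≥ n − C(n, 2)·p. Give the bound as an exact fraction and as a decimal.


E[|E(G)|] = C(27, 2)·p = 351 · (1/81) = 13/3.
E[α(G)] ≥ n − E[|E(G)|] = 27 − 13/3 = 68/3.
Numerically: ≈ 22.66667.
(This is only a lower bound; the true E[α(G)] may be larger.)

E[α(G)] ≥ 68/3 ≈ 22.66667.


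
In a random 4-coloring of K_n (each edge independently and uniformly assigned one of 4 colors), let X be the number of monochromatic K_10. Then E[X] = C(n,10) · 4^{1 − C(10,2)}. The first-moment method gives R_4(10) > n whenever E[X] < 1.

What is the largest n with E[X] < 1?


We need C(n, 10) · 4^{1 − 45} < 1, i.e. C(n, 10) < 4^{45 − 1} = 309485009821345068724781056.
Check values of n near the boundary:
  n = 2022: C(2022, 10) = 307870445231474093395937796; 307870445231474093395937796 < 309485009821345068724781056? YES
  n = 2023: C(2023, 10) = 309399856285778485315440716; 309399856285778485315440716 < 309485009821345068724781056? YES
  n = 2024: C(2024, 10) = 310936101848269937576192656; 310936101848269937576192656 < 309485009821345068724781056? NO
  n = 2025: C(2025, 10) = 312479209053472269772600560; 312479209053472269772600560 < 309485009821345068724781056? NO
  n = 2026: C(2026, 10) = 314029205130126398094885285; 314029205130126398094885285 < 309485009821345068724781056? NO
The largest n with C(n, 10) < 309485009821345068724781056 is n = 2023 (where E[X] = 77349964071444621328860179/77371252455336267181195264 ≈ 0.99972). Hence R_4(10) > 2023, i.e. R_4(10) ≥ 2024.

Largest n = 2023; hence R_4(10) > 2023.


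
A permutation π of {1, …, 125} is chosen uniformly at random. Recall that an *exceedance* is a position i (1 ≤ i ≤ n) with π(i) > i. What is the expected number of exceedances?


Write X = Σ_{i=1}^{125} X_i, where X_i = 1_{π(i) > i}.
For each fixed i, π(i) is uniform over {1, …, 125} (marginal of a uniform permutation), so P[π(i) > i] = (n − i)/n. Summing: Σ_{i=1}^{125} (n − i)/n = (0 + 1 + … + 124)/125 = 125(125 − 1)/(2·125) = (125 − 1)/2.
Hence E[X] = Σ_{i=1}^{125} (125 − i)/125 = 62 ≈ 62.000.

E[X] = 62 = 62.000.


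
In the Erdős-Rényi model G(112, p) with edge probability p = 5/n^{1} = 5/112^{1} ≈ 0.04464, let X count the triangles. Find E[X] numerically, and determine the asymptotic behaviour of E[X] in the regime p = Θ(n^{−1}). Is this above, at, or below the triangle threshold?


Number of potential triangles: C(112, 3) = 227920.
Each occurs with probability p³ ≈ (0.04464)³ ≈ 8.897253e-05.
By linearity: E[X] = C(112, 3)·p³ ≈ 227920 · 8.897253e-05 ≈ 20.2786.
Here α = 1, so p = 5/n is exactly at the triangle threshold p ~ 1/n. Asymptotically E[X] → c³/6 = 5³/6 = 125/6 ≈ 20.8333, a bounded constant. In this regime the triangle count is asymptotically Poisson(c³/6).

E[X] ≈ 20.2786; in regime p = Θ(1/n^{1}) E[X] stays bounded (at the triangle threshold p ~ 1/n).


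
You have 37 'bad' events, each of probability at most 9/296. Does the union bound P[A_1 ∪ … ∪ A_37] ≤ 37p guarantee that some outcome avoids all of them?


Union bound: P[∪_{i=1}^{37} A_i] ≤ Σ_i P[A_i] ≤ 37·p = 37·(9/296) = 9/8.
Numerically: 9/8 ≈ 1.125.
Is 9/8 < 1? NO.
Since the bound 9/8 is ≥ 1, the union bound is uninformative here; it does NOT by itself certify existence.

37·p = 9/8 ≈ 1.125; existence NOT certified by the union bound.


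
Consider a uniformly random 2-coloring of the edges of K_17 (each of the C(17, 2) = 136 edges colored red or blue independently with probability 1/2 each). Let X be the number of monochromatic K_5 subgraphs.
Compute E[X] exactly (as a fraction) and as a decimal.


Let X = Σ_S X_S over the C(17, 5) = 6188 subsets S of size 5, where X_S = 1 if the K_5 on S is monochromatic.
For a fixed S, the K_5 on S has C(5, 2) = 10 edges. P[all 10 edges red] = (1/2)^10, and likewise for blue, so P[monochromatic] = 2·(1/2)^10 = 2^{1 − 10} = 1/512.
Summing: E[X] = C(17, 5) · 2^{1 − 10} = 6188 · 1/512 = 1547/128.
Numerically: E[X] ≈ 12.08594.

E[X] = C(17,5)·2^(1−C(5,2)) = 1547/128 ≈ 12.08594.


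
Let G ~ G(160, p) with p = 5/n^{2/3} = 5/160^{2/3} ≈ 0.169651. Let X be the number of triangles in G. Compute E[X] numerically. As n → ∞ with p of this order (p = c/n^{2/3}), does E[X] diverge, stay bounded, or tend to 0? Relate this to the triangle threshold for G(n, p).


Number of potential triangles: C(160, 3) = 669920.
Each occurs with probability p³ ≈ (0.169651)³ ≈ 4.88281250e-03.
By linearity: E[X] = C(160, 3)·p³ ≈ 669920 · 4.88281250e-03 ≈ 3271.093750.
Since α = 2/3 < 1, p = c/n^{2/3} ≫ 1/n is above the triangle threshold p ~ 1/n. Asymptotically E[X] ~ (c³/6)·n^{3(1−α)} = (5³/6)·n^{1} → ∞; triangles are abundant w.h.p.

E[X] ≈ 3271.093750; in regime p = Θ(1/n^{2/3}) E[X] diverges (above the triangle threshold p ~ 1/n).


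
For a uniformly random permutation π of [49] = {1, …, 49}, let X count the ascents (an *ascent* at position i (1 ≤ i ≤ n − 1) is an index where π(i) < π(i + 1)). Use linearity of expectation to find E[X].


Write X = Σ X_I over i = 1, …, 48, with X_I the indicator of one ascent.
There are 48 indicators.
For each fixed i, the pair (π(i), π(i+1)) is a uniformly random ordered pair of distinct values from {1, …, 49}; by symmetry P[π(i) < π(i+1)] = 1/2.
By linearity: E[X] = 48 · (1/2) = (49 − 1) · (1/2) = 24 ≈ 24.0000.

E[X] = 24 = 24.0000.


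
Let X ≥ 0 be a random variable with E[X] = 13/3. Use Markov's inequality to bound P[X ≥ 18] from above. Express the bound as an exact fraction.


μ = E[X] = 13/3, a = 18.
Markov: P[X ≥ 18] ≤ μ/a = (13/3)/18 = 13/54.
Numerically: ≈ 0.2407.
(Since a = 18 > μ = 4.3333, the bound 13/54 is < 1 and informative.)

P[X ≥ 18] ≤ 13/54 ≈ 0.2407.


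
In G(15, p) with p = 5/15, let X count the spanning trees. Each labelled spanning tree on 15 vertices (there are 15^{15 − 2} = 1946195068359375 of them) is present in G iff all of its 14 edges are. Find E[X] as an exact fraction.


K_15 has 15^{15 − 2} = 1946195068359375 labelled spanning trees.
For each such spanning tree H, let X_H = 1 if all 14 edges of H are present in G. Then P[X_H = 1] = p^{14} = (1/3)^{14} = 1/4782969.
By linearity of expectation: E[X] = Σ_H E[X_H] = 1946195068359375 · p^{14} = 1946195068359375 · 1/4782969 = 1220703125/3.
Numerically: E[X] ≈ 4.06901e+08.

E[X] = 1946195068359375 · (1/3)^{14} = 1220703125/3 ≈ 4.06901e+08.


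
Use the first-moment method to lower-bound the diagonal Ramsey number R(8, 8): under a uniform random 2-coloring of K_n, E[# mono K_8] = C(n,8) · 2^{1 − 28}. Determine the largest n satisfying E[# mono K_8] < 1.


We need C(n, 8) · 2^{1 − 28} < 1, i.e. C(n, 8) < 2^{28 − 1} = 134217728.
Check values of n near the boundary:
  n = 36: C(36, 8) = 30260340; 30260340 < 134217728? YES
  n = 37: C(37, 8) = 38608020; 38608020 < 134217728? YES
  n = 38: C(38, 8) = 48903492; 48903492 < 134217728? YES
  n = 39: C(39, 8) = 61523748; 61523748 < 134217728? YES
  n = 40: C(40, 8) = 76904685; 76904685 < 134217728? YES
  n = 41: C(41, 8) = 95548245; 95548245 < 134217728? YES
  n = 42: C(42, 8) = 118030185; 118030185 < 134217728? YES
  n = 43: C(43, 8) = 145008513; 145008513 < 134217728? NO
  n = 44: C(44, 8) = 177232627; 177232627 < 134217728? NO
The largest n with C(n, 8) < 134217728 is n = 42 (where E[X] = 118030185/134217728 ≈ 0.879393). Hence R(8, 8) > 42, i.e. R(8, 8) ≥ 43.

Largest n = 42; hence R(8, 8) > 42.


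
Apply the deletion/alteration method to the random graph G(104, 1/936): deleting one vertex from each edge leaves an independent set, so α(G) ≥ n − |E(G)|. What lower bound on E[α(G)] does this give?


E[|E(G)|] = C(104, 2)·p = 5356 · (1/936) = 103/18.
E[α(G)] ≥ n − E[|E(G)|] = 104 − 103/18 = 1769/18.
Numerically: ≈ 98.27778.
(This is only a lower bound; the true E[α(G)] may be larger.)

E[α(G)] ≥ 1769/18 ≈ 98.27778.


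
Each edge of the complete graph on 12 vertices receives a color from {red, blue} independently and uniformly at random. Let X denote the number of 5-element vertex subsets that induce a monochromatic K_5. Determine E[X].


Let X = Σ_S X_S over the C(12, 5) = 792 subsets S of size 5, where X_S = 1 if the K_5 on S is monochromatic.
For a fixed S, the K_5 on S has C(5, 2) = 10 edges. P[all 10 edges red] = (1/2)^10, and likewise for blue, so P[monochromatic] = 2·(1/2)^10 = 2^{1 − 10} = 1/512.
Summing: E[X] = C(12, 5) · 2^{1 − 10} = 792 · 1/512 = 99/64.
Numerically: E[X] ≈ 1.5469.

E[X] = C(12,5)·2^(1−C(5,2)) = 99/64 ≈ 1.5469.


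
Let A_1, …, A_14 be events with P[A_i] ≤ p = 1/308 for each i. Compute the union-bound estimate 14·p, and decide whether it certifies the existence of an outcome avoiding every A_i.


Union bound: P[∪_{i=1}^{14} A_i] ≤ Σ_i P[A_i] ≤ 14·p = 14·(1/308) = 1/22.
Numerically: 1/22 ≈ 0.04545.
Is 1/22 < 1? YES.
Since P[∪ A_i] ≤ 1/22 < 1, the complement has P[∩ A_i^c] ≥ 1 − 1/22 = 21/22 > 0, so some outcome avoids every A_i.

14·p = 1/22 ≈ 0.04545; existence CERTIFIED by the union bound.


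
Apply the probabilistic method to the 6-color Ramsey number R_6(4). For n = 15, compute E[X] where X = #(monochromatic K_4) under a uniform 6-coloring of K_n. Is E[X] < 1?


E[X] = C(15, 4) · 6^{1 − 6} = 1365 · 6^{−5} = 1365/7776.
As a reduced fraction: E[X] = 455/2592 ≈ 0.176.
Is E[X] < 1? YES.
Since E[X] < 1, there exists a 6-coloring of K_{15} with no monochromatic K_4; hence R_6(4) > 15.

E[X] = 455/2592 ≈ 0.176; E[X] < 1, so R_6(4) > 15.


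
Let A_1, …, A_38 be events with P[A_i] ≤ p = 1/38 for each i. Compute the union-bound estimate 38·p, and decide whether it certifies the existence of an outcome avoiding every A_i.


Union bound: P[∪_{i=1}^{38} A_i] ≤ Σ_i P[A_i] ≤ 38·p = 38·(1/38) = 1.
Numerically: 1 ≈ 1.0000.
Is 1 < 1? NO.
Since the bound 1 is ≥ 1, the union bound is uninformative here; it does NOT by itself certify existence.

38·p = 1 ≈ 1.0000; existence NOT certified by the union bound.


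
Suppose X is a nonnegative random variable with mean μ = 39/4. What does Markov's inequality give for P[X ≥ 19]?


μ = E[X] = 39/4, a = 19.
Markov: P[X ≥ 19] ≤ μ/a = (39/4)/19 = 39/76.
Numerically: ≈ 0.513158.
(Since a = 19 > μ = 9.750000, the bound 39/76 is < 1 and informative.)

P[X ≥ 19] ≤ 39/76 ≈ 0.513158.


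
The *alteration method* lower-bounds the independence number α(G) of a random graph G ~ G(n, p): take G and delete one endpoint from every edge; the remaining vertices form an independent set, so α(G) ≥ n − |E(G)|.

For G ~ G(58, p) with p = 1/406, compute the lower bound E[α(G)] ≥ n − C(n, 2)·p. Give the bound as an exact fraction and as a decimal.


E[|E(G)|] = C(58, 2)·p = 1653 · (1/406) = 57/14.
E[α(G)] ≥ n − E[|E(G)|] = 58 − 57/14 = 755/14.
Numerically: ≈ 53.928571.
(This is only a lower bound; the true E[α(G)] may be larger.)

E[α(G)] ≥ 755/14 ≈ 53.928571.


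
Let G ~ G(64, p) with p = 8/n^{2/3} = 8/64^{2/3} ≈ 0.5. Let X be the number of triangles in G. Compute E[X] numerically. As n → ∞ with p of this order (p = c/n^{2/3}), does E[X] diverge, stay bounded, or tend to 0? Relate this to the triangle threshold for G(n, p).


Number of potential triangles: C(64, 3) = 41664.
Each occurs with probability p³ ≈ (0.5)³ ≈ 1.25000e-01.
By linearity: E[X] = C(64, 3)·p³ ≈ 41664 · 1.25000e-01 ≈ 5208.000.
Since α = 2/3 < 1, p = c/n^{2/3} ≫ 1/n is above the triangle threshold p ~ 1/n. Asymptotically E[X] ~ (c³/6)·n^{3(1−α)} = (8³/6)·n^{1} → ∞; triangles are abundant w.h.p.

E[X] ≈ 5208.000; in regime p = Θ(1/n^{2/3}) E[X] diverges (above the triangle threshold p ~ 1/n).


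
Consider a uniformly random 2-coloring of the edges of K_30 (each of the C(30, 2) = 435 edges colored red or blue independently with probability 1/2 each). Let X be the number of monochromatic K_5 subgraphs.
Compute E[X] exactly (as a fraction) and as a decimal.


Let X = Σ_S X_S over the C(30, 5) = 142506 subsets S of size 5, where X_S = 1 if the K_5 on S is monochromatic.
For a fixed S, the K_5 on S has C(5, 2) = 10 edges. P[all 10 edges red] = (1/2)^10, and likewise for blue, so P[monochromatic] = 2·(1/2)^10 = 2^{1 − 10} = 1/512.
By linearity of expectation: E[X] = C(30, 5) · 2^{1 − 10} = 142506 · 1/512 = 71253/256.
Numerically: E[X] ≈ 278.33203.

E[X] = C(30,5)·2^(1−C(5,2)) = 71253/256 ≈ 278.33203.


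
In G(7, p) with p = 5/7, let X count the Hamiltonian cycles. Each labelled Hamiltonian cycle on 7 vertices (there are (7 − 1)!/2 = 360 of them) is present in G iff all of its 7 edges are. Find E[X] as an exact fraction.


K_7 has (7 − 1)!/2 = 360 labelled Hamiltonian cycles.
For each such Hamiltonian cycle H, let X_H = 1 if all 7 edges of H are present in G. Then P[X_H = 1] = p^{7} = (5/7)^{7} = 78125/823543.
By linearity of expectation: E[X] = Σ_H E[X_H] = 360 · p^{7} = 360 · 78125/823543 = 28125000/823543.
Numerically: E[X] ≈ 34.2.

E[X] = 360 · (5/7)^{7} = 28125000/823543 ≈ 34.2.


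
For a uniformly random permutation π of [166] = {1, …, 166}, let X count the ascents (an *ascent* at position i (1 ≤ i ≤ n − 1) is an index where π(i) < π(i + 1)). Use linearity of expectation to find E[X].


Write X = Σ X_I over i = 1, …, 165, with X_I the indicator of one ascent.
There are 165 indicators.
For each fixed i, the pair (π(i), π(i+1)) is a uniformly random ordered pair of distinct values from {1, …, 166}; by symmetry P[π(i) < π(i+1)] = 1/2.
By linearity: E[X] = 165 · (1/2) = (166 − 1) · (1/2) = 165/2 ≈ 82.50000.

E[X] = 165/2 = 82.50000.


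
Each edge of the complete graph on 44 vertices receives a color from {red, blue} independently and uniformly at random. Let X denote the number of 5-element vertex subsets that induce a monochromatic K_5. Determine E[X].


Let X = Σ_S X_S over the C(44, 5) = 1086008 subsets S of size 5, where X_S = 1 if the K_5 on S is monochromatic.
For a fixed S, the K_5 on S has C(5, 2) = 10 edges. P[all 10 edges red] = (1/2)^10, and likewise for blue, so P[monochromatic] = 2·(1/2)^10 = 2^{1 − 10} = 1/512.
By linearity: E[X] = C(44, 5) · 2^{1 − 10} = 1086008 · 1/512 = 135751/64.
Numerically: E[X] ≈ 2121.10938.

E[X] = C(44,5)·2^(1−C(5,2)) = 135751/64 ≈ 2121.10938.


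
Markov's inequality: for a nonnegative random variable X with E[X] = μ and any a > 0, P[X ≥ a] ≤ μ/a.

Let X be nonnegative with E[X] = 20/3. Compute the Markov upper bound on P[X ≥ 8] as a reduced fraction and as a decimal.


μ = E[X] = 20/3, a = 8.
Markov: P[X ≥ 8] ≤ μ/a = (20/3)/8 = 5/6.
Numerically: ≈ 0.833333.
(Since a = 8 > μ = 6.666667, the bound 5/6 is < 1 and informative.)

P[X ≥ 8] ≤ 5/6 ≈ 0.833333.


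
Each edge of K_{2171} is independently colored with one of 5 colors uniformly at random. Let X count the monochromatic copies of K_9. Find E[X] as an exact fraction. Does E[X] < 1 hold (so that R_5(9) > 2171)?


E[X] = C(2171, 9) · 5^{1 − 36} = 2903784578674959601827205 · 5^{−35} = 2903784578674959601827205/2910383045673370361328125.
As a reduced fraction: E[X] = 580756915734991920365441/582076609134674072265625 ≈ 0.9977.
Is E[X] < 1? YES.
Since E[X] < 1, there exists a 5-coloring of K_{2171} with no monochromatic K_9; hence R_5(9) > 2171.

E[X] = 580756915734991920365441/582076609134674072265625 ≈ 0.9977; E[X] < 1, so R_5(9) > 2171.


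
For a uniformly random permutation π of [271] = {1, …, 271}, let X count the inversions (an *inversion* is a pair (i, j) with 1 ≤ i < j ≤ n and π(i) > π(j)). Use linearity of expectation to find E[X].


Write X = Σ X_I over the C(271, 2) = 36585 pairs i < j, with X_I the indicator of one inversion.
There are 36585 indicators.
For each fixed pair i < j, the values π(i) and π(j) are two distinct elements of {1, …, 271} in uniformly random order; by symmetry P[π(i) > π(j)] = 1/2.
By linearity: E[X] = 36585 · (1/2) = C(271, 2) · (1/2) = 36585/2 = 36585/2 ≈ 18292.50000.

E[X] = 36585/2 = 18292.50000.


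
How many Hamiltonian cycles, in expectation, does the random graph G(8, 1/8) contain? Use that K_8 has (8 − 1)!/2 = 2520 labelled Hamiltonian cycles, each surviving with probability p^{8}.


K_8 has (8 − 1)!/2 = 2520 labelled Hamiltonian cycles.
For each such Hamiltonian cycle H, let X_H = 1 if all 8 edges of H are present in G. Then P[X_H = 1] = p^{8} = (1/8)^{8} = 1/16777216.
Summing the indicators: E[X] = Σ_H E[X_H] = 2520 · p^{8} = 2520 · 1/16777216 = 315/2097152.
Numerically: E[X] ≈ 0.000150204.

E[X] = 2520 · (1/8)^{8} = 315/2097152 ≈ 0.000150204.


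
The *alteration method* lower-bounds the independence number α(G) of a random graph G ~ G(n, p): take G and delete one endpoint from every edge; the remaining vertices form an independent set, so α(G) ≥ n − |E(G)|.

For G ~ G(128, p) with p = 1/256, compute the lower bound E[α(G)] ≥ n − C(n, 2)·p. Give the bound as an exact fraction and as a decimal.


E[|E(G)|] = C(128, 2)·p = 8128 · (1/256) = 127/4.
E[α(G)] ≥ n − E[|E(G)|] = 128 − 127/4 = 385/4.
Numerically: ≈ 96.2500.
(This is only a lower bound; the true E[α(G)] may be larger.)

E[α(G)] ≥ 385/4 ≈ 96.2500.


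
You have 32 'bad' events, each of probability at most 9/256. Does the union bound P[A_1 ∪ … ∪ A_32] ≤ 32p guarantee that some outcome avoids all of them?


Union bound: P[∪_{i=1}^{32} A_i] ≤ Σ_i P[A_i] ≤ 32·p = 32·(9/256) = 9/8.
Numerically: 9/8 ≈ 1.125000.
Is 9/8 < 1? NO.
Since the bound 9/8 is ≥ 1, the union bound is uninformative here; it does NOT by itself certify existence.

32·p = 9/8 ≈ 1.125000; existence NOT certified by the union bound.


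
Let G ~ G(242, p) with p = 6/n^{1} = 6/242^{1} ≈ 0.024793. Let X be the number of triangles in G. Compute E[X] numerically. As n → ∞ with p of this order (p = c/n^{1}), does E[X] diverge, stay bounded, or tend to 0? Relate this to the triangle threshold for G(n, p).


Number of potential triangles: C(242, 3) = 2332880.
Each occurs with probability p³ ≈ (0.024793)³ ≈ 1.5240796e-05.
By linearity: E[X] = C(242, 3)·p³ ≈ 2332880 · 1.5240796e-05 ≈ 35.55495.
Here α = 1, so p = 6/n is exactly at the triangle threshold p ~ 1/n. Asymptotically E[X] → c³/6 = 6³/6 = 36 ≈ 36.00000, a bounded constant. In this regime the triangle count is asymptotically Poisson(c³/6).

E[X] ≈ 35.55495; in regime p = Θ(1/n^{1}) E[X] stays bounded (at the triangle threshold p ~ 1/n).


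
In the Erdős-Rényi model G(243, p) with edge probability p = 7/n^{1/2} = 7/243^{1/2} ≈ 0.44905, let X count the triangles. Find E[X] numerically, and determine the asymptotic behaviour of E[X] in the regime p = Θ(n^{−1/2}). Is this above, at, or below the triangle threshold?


Number of potential triangles: C(243, 3) = 2362041.
Each occurs with probability p³ ≈ (0.44905)³ ≈ 9.05492192e-02.
By linearity: E[X] = C(243, 3)·p³ ≈ 2362041 · 9.05492192e-02 ≈ 213880.968205.
Since α = 1/2 < 1, p = c/n^{1/2} ≫ 1/n is above the triangle threshold p ~ 1/n. Asymptotically E[X] ~ (c³/6)·n^{3(1−α)} = (7³/6)·n^{1.5} → ∞; triangles are abundant w.h.p.

E[X] ≈ 213880.968205; in regime p = Θ(1/n^{1/2}) E[X] diverges (above the triangle threshold p ~ 1/n).


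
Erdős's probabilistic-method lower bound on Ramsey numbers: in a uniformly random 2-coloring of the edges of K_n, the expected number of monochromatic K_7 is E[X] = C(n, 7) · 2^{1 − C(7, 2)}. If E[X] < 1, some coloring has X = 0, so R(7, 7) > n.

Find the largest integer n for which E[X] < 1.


We need C(n, 7) · 2^{1 − 21} < 1, i.e. C(n, 7) < 2^{21 − 1} = 1048576.
Check values of n near the boundary:
  n = 24: C(24, 7) = 346104; 346104 < 1048576? YES
  n = 25: C(25, 7) = 480700; 480700 < 1048576? YES
  n = 26: C(26, 7) = 657800; 657800 < 1048576? YES
  n = 27: C(27, 7) = 888030; 888030 < 1048576? YES
  n = 28: C(28, 7) = 1184040; 1184040 < 1048576? NO
The largest n with C(n, 7) < 1048576 is n = 27 (where E[X] = 444015/524288 ≈ 0.8469). Hence R(7, 7) > 27, i.e. R(7, 7) ≥ 28.

Largest n = 27; hence R(7, 7) > 27.


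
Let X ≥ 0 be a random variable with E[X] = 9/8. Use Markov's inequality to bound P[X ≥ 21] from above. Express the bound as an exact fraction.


μ = E[X] = 9/8, a = 21.
Markov: P[X ≥ 21] ≤ μ/a = (9/8)/21 = 3/56.
Numerically: ≈ 0.0536.
(Since a = 21 > μ = 1.1250, the bound 3/56 is < 1 and informative.)

P[X ≥ 21] ≤ 3/56 ≈ 0.0536.


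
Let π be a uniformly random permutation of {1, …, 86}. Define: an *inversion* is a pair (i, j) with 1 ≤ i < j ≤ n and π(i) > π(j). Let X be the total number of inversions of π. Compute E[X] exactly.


Write X = Σ X_I over the C(86, 2) = 3655 pairs i < j, with X_I the indicator of one inversion.
There are 3655 indicators.
For each fixed pair i < j, the values π(i) and π(j) are two distinct elements of {1, …, 86} in uniformly random order; by symmetry P[π(i) > π(j)] = 1/2.
By linearity: E[X] = 3655 · (1/2) = C(86, 2) · (1/2) = 3655/2 = 3655/2 ≈ 1827.5000.

E[X] = 3655/2 = 1827.5000.


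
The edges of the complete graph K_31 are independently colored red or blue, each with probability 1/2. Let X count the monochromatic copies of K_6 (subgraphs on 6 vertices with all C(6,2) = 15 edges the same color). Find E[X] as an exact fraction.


Let X = Σ_S X_S over the C(31, 6) = 736281 subsets S of size 6, where X_S = 1 if the K_6 on S is monochromatic.
For a fixed S, the K_6 on S has C(6, 2) = 15 edges. P[all 15 edges red] = (1/2)^15, and likewise for blue, so P[monochromatic] = 2·(1/2)^15 = 2^{1 − 15} = 1/16384.
By linearity: E[X] = C(31, 6) · 2^{1 − 15} = 736281 · 1/16384 = 736281/16384.
Numerically: E[X] ≈ 44.93903.

E[X] = C(31,6)·2^(1−C(6,2)) = 736281/16384 ≈ 44.93903.


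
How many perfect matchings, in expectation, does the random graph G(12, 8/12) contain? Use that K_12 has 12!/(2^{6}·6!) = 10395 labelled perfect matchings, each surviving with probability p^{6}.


K_12 has 12!/(2^{6}·6!) = 10395 labelled perfect matchings.
For each such perfect matching H, let X_H = 1 if all 6 edges of H are present in G. Then P[X_H = 1] = p^{6} = (2/3)^{6} = 64/729.
By linearity: E[X] = Σ_H E[X_H] = 10395 · p^{6} = 10395 · 64/729 = 24640/27.
Numerically: E[X] ≈ 912.6.

E[X] = 10395 · (2/3)^{6} = 24640/27 ≈ 912.6.


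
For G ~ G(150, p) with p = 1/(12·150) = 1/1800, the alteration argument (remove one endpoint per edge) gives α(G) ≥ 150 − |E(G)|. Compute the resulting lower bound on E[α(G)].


E[|E(G)|] = C(150, 2)·p = 11175 · (1/1800) = 149/24.
E[α(G)] ≥ n − E[|E(G)|] = 150 − 149/24 = 3451/24.
Numerically: ≈ 143.791667.
(This is only a lower bound; the true E[α(G)] may be larger.)

E[α(G)] ≥ 3451/24 ≈ 143.791667.


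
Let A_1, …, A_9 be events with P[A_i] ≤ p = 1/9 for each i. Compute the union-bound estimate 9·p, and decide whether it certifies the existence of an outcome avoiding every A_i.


Union bound: P[∪_{i=1}^{9} A_i] ≤ Σ_i P[A_i] ≤ 9·p = 9·(1/9) = 1.
Numerically: 1 ≈ 1.000.
Is 1 < 1? NO.
Since the bound 1 is ≥ 1, the union bound is uninformative here; it does NOT by itself certify existence.

9·p = 1 ≈ 1.000; existence NOT certified by the union bound.


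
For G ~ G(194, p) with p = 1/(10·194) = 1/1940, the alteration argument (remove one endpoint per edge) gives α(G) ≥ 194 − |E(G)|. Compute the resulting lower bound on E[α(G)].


E[|E(G)|] = C(194, 2)·p = 18721 · (1/1940) = 193/20.
E[α(G)] ≥ n − E[|E(G)|] = 194 − 193/20 = 3687/20.
Numerically: ≈ 184.35000.
(This is only a lower bound; the true E[α(G)] may be larger.)

E[α(G)] ≥ 3687/20 ≈ 184.35000.


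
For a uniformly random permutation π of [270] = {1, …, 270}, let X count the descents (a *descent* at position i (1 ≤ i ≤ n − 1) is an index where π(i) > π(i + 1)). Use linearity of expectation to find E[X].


Write X = Σ X_I over i = 1, …, 269, with X_I the indicator of one descent.
There are 269 indicators.
For each fixed i, the pair (π(i), π(i+1)) is a uniformly random ordered pair of distinct values from {1, …, 270}; by symmetry P[π(i) > π(i+1)] = 1/2.
By linearity: E[X] = 269 · (1/2) = (270 − 1) · (1/2) = 269/2 ≈ 134.50000.

E[X] = 269/2 = 134.50000.


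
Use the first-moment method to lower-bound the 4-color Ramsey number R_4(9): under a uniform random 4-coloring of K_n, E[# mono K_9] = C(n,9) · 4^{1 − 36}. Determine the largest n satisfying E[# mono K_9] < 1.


We need C(n, 9) · 4^{1 − 36} < 1, i.e. C(n, 9) < 4^{36 − 1} = 1180591620717411303424.
Check values of n near the boundary:
  n = 908: C(908, 9) = 1111058428637338083100; 1111058428637338083100 < 1180591620717411303424? YES
  n = 909: C(909, 9) = 1122169012923711463931; 1122169012923711463931 < 1180591620717411303424? YES
  n = 910: C(910, 9) = 1133378248346922788210; 1133378248346922788210 < 1180591620717411303424? YES
  n = 911: C(911, 9) = 1144686900492291197405; 1144686900492291197405 < 1180591620717411303424? YES
  n = 912: C(912, 9) = 1156095740032081475120; 1156095740032081475120 < 1180591620717411303424? YES
  n = 913: C(913, 9) = 1167605542753639808390; 1167605542753639808390 < 1180591620717411303424? YES
  n = 914: C(914, 9) = 1179217089587653905932; 1179217089587653905932 < 1180591620717411303424? YES
  n = 915: C(915, 9) = 1190931166636537885130; 1190931166636537885130 < 1180591620717411303424? NO
  n = 916: C(916, 9) = 1202748565202942340440; 1202748565202942340440 < 1180591620717411303424? NO
The largest n with C(n, 9) < 1180591620717411303424 is n = 914 (where E[X] = 294804272396913476483/295147905179352825856 ≈ 0.99884). Hence R_4(9) > 914, i.e. R_4(9) ≥ 915.

Largest n = 914; hence R_4(9) > 914.


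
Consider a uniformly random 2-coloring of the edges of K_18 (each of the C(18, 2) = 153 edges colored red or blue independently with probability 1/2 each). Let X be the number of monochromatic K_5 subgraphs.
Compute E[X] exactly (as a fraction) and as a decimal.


Let X = Σ_S X_S over the C(18, 5) = 8568 subsets S of size 5, where X_S = 1 if the K_5 on S is monochromatic.
For a fixed S, the K_5 on S has C(5, 2) = 10 edges. P[all 10 edges red] = (1/2)^10, and likewise for blue, so P[monochromatic] = 2·(1/2)^10 = 2^{1 − 10} = 1/512.
By linearity: E[X] = C(18, 5) · 2^{1 − 10} = 8568 · 1/512 = 1071/64.
Numerically: E[X] ≈ 16.7344.

E[X] = C(18,5)·2^(1−C(5,2)) = 1071/64 ≈ 16.7344.


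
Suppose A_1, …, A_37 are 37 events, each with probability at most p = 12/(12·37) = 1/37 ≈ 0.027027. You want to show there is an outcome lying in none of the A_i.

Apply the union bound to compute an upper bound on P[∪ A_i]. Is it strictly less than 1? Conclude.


Union bound: P[∪_{i=1}^{37} A_i] ≤ Σ_i P[A_i] ≤ 37·p = 37·(1/37) = 1.
Numerically: 1 ≈ 1.000000.
Is 1 < 1? NO.
Since the bound 1 is ≥ 1, the union bound is uninformative here; it does NOT by itself certify existence.

37·p = 1 ≈ 1.000000; existence NOT certified by the union bound.


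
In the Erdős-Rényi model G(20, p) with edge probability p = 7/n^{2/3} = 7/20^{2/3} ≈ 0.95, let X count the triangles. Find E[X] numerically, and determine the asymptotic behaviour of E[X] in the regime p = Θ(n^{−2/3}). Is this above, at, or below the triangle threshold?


Number of potential triangles: C(20, 3) = 1140.
Each occurs with probability p³ ≈ (0.95)³ ≈ 8.57500e-01.
By linearity: E[X] = C(20, 3)·p³ ≈ 1140 · 8.57500e-01 ≈ 977.550.
Since α = 2/3 < 1, p = c/n^{2/3} ≫ 1/n is above the triangle threshold p ~ 1/n. Asymptotically E[X] ~ (c³/6)·n^{3(1−α)} = (7³/6)·n^{1} → ∞; triangles are abundant w.h.p.

E[X] ≈ 977.550; in regime p = Θ(1/n^{2/3}) E[X] diverges (above the triangle threshold p ~ 1/n).


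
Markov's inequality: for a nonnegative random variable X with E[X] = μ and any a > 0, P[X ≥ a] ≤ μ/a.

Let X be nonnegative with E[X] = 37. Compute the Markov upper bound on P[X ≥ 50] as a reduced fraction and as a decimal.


μ = E[X] = 37, a = 50.
Markov: P[X ≥ 50] ≤ μ/a = (37)/50 = 37/50.
Numerically: ≈ 0.7400.
(Since a = 50 > μ = 37.0000, the bound 37/50 is < 1 and informative.)

P[X ≥ 50] ≤ 37/50 ≈ 0.7400.


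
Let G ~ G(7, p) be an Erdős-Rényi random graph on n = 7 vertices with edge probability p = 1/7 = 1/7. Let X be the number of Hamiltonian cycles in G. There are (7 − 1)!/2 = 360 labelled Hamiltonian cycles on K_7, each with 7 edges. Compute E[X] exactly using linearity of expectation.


K_7 has (7 − 1)!/2 = 360 labelled Hamiltonian cycles.
For each such Hamiltonian cycle H, let X_H = 1 if all 7 edges of H are present in G. Then P[X_H = 1] = p^{7} = (1/7)^{7} = 1/823543.
By linearity: E[X] = Σ_H E[X_H] = 360 · p^{7} = 360 · 1/823543 = 360/823543.
Numerically: E[X] ≈ 0.000437.

E[X] = 360 · (1/7)^{7} = 360/823543 ≈ 0.000437.


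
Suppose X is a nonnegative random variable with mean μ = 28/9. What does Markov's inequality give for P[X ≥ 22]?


μ = E[X] = 28/9, a = 22.
Markov: P[X ≥ 22] ≤ μ/a = (28/9)/22 = 14/99.
Numerically: ≈ 0.141414.
(Since a = 22 > μ = 3.111111, the bound 14/99 is < 1 and informative.)

P[X ≥ 22] ≤ 14/99 ≈ 0.141414.


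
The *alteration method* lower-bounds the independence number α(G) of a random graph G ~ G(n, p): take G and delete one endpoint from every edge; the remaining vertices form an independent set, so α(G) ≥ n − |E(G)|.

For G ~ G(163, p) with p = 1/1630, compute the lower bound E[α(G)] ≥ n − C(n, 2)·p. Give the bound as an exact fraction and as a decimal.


E[|E(G)|] = C(163, 2)·p = 13203 · (1/1630) = 81/10.
E[α(G)] ≥ n − E[|E(G)|] = 163 − 81/10 = 1549/10.
Numerically: ≈ 154.9000.
(This is only a lower bound; the true E[α(G)] may be larger.)

E[α(G)] ≥ 1549/10 ≈ 154.9000.


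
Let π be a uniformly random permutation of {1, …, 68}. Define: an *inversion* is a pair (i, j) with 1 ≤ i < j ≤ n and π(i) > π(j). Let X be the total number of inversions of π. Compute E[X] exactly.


Write X = Σ X_I over the C(68, 2) = 2278 pairs i < j, with X_I the indicator of one inversion.
There are 2278 indicators.
For each fixed pair i < j, the values π(i) and π(j) are two distinct elements of {1, …, 68} in uniformly random order; by symmetry P[π(i) > π(j)] = 1/2.
By linearity: E[X] = 2278 · (1/2) = C(68, 2) · (1/2) = 2278/2 = 1139 ≈ 1139.000.

E[X] = 1139 = 1139.000.


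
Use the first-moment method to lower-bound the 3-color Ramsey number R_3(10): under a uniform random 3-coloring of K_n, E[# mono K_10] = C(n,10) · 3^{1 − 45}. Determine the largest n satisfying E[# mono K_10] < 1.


We need C(n, 10) · 3^{1 − 45} < 1, i.e. C(n, 10) < 3^{45 − 1} = 984770902183611232881.
Check values of n near the boundary:
  n = 571: C(571, 10) = 937951290893172842001; 937951290893172842001 < 984770902183611232881? YES
  n = 572: C(572, 10) = 954640815642161682606; 954640815642161682606 < 984770902183611232881? YES
  n = 573: C(573, 10) = 971597135635805762226; 971597135635805762226 < 984770902183611232881? YES
  n = 574: C(574, 10) = 988824035203816502691; 988824035203816502691 < 984770902183611232881? NO
The largest n with C(n, 10) < 984770902183611232881 is n = 573 (where E[X] = 35985079097622435638/36472996377170786403 ≈ 0.987). Hence R_3(10) > 573, i.e. R_3(10) ≥ 574.

Largest n = 573; hence R_3(10) > 573.


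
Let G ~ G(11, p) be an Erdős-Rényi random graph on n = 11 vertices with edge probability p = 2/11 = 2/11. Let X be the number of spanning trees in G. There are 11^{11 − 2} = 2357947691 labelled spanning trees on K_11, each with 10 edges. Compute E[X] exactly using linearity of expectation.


K_11 has 11^{11 − 2} = 2357947691 labelled spanning trees.
For each such spanning tree H, let X_H = 1 if all 10 edges of H are present in G. Then P[X_H = 1] = p^{10} = (2/11)^{10} = 1024/25937424601.
Summing the indicators: E[X] = Σ_H E[X_H] = 2357947691 · p^{10} = 2357947691 · 1024/25937424601 = 1024/11.
Numerically: E[X] ≈ 93.09.

E[X] = 2357947691 · (2/11)^{10} = 1024/11 ≈ 93.09.


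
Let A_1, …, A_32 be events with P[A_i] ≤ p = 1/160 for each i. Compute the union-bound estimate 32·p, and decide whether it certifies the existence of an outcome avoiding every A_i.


Union bound: P[∪_{i=1}^{32} A_i] ≤ Σ_i P[A_i] ≤ 32·p = 32·(1/160) = 1/5.
Numerically: 1/5 ≈ 0.200.
Is 1/5 < 1? YES.
Since P[∪ A_i] ≤ 1/5 < 1, the complement has P[∩ A_i^c] ≥ 1 − 1/5 = 4/5 > 0, so some outcome avoids every A_i.

32·p = 1/5 ≈ 0.200; existence CERTIFIED by the union bound.


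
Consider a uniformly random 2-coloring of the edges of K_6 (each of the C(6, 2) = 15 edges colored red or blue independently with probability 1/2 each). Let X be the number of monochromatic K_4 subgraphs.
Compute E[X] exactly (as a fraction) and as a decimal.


Let X = Σ_S X_S over the C(6, 4) = 15 subsets S of size 4, where X_S = 1 if the K_4 on S is monochromatic.
For a fixed S, the K_4 on S has C(4, 2) = 6 edges. P[all 6 edges red] = (1/2)^6, and likewise for blue, so P[monochromatic] = 2·(1/2)^6 = 2^{1 − 6} = 1/32.
Summing: E[X] = C(6, 4) · 2^{1 − 6} = 15 · 1/32 = 15/32.
Numerically: E[X] ≈ 0.4688.

E[X] = C(6,4)·2^(1−C(4,2)) = 15/32 ≈ 0.4688.


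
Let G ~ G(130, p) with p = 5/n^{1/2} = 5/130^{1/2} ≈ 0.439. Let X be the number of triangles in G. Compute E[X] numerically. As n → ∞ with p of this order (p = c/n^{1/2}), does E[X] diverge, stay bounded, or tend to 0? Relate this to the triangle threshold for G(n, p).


Number of potential triangles: C(130, 3) = 357760.
Each occurs with probability p³ ≈ (0.439)³ ≈ 8.43325e-02.
By linearity: E[X] = C(130, 3)·p³ ≈ 357760 · 8.43325e-02 ≈ 30170.796.
Since α = 1/2 < 1, p = c/n^{1/2} ≫ 1/n is above the triangle threshold p ~ 1/n. Asymptotically E[X] ~ (c³/6)·n^{3(1−α)} = (5³/6)·n^{1.5} → ∞; triangles are abundant w.h.p.

E[X] ≈ 30170.796; in regime p = Θ(1/n^{1/2}) E[X] diverges (above the triangle threshold p ~ 1/n).


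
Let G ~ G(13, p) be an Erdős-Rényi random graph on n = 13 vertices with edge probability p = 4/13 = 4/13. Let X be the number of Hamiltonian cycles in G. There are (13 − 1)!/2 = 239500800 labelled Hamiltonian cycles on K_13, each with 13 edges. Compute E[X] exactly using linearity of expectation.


K_13 has (13 − 1)!/2 = 239500800 labelled Hamiltonian cycles.
For each such Hamiltonian cycle H, let X_H = 1 if all 13 edges of H are present in G. Then P[X_H = 1] = p^{13} = (4/13)^{13} = 67108864/302875106592253.
By linearity of expectation: E[X] = Σ_H E[X_H] = 239500800 · p^{13} = 239500800 · 67108864/302875106592253 = 16072626615091200/302875106592253.
Numerically: E[X] ≈ 53.1.

E[X] = 239500800 · (4/13)^{13} = 16072626615091200/302875106592253 ≈ 53.1.


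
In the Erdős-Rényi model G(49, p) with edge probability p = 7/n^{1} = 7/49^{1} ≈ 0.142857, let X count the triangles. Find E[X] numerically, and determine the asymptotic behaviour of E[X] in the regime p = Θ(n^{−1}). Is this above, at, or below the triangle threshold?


Number of potential triangles: C(49, 3) = 18424.
Each occurs with probability p³ ≈ (0.142857)³ ≈ 2.91545190e-03.
By linearity: E[X] = C(49, 3)·p³ ≈ 18424 · 2.91545190e-03 ≈ 53.714286.
Here α = 1, so p = 7/n is exactly at the triangle threshold p ~ 1/n. Asymptotically E[X] → c³/6 = 7³/6 = 343/6 ≈ 57.166667, a bounded constant. In this regime the triangle count is asymptotically Poisson(c³/6).

E[X] ≈ 53.714286; in regime p = Θ(1/n^{1}) E[X] stays bounded (at the triangle threshold p ~ 1/n).


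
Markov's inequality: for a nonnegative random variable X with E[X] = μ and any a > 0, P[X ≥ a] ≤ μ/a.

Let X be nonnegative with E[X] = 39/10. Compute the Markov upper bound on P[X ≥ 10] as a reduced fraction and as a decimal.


μ = E[X] = 39/10, a = 10.
Markov: P[X ≥ 10] ≤ μ/a = (39/10)/10 = 39/100.
Numerically: ≈ 0.390.
(Since a = 10 > μ = 3.900, the bound 39/100 is < 1 and informative.)

P[X ≥ 10] ≤ 39/100 ≈ 0.390.


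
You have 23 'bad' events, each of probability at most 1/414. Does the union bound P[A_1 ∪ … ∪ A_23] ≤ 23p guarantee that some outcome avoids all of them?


Union bound: P[∪_{i=1}^{23} A_i] ≤ Σ_i P[A_i] ≤ 23·p = 23·(1/414) = 1/18.
Numerically: 1/18 ≈ 0.0555556.
Is 1/18 < 1? YES.
Since P[∪ A_i] ≤ 1/18 < 1, the complement has P[∩ A_i^c] ≥ 1 − 1/18 = 17/18 > 0, so some outcome avoids every A_i.

23·p = 1/18 ≈ 0.0555556; existence CERTIFIED by the union bound.


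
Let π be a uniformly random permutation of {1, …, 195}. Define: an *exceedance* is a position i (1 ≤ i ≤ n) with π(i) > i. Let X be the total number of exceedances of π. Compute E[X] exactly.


Write X = Σ_{i=1}^{195} X_i, where X_i = 1_{π(i) > i}.
For each fixed i, π(i) is uniform over {1, …, 195} (marginal of a uniform permutation), so P[π(i) > i] = (n − i)/n. Summing: Σ_{i=1}^{195} (n − i)/n = (0 + 1 + … + 194)/195 = 195(195 − 1)/(2·195) = (195 − 1)/2.
Hence E[X] = Σ_{i=1}^{195} (195 − i)/195 = 97 ≈ 97.00000.

E[X] = 97 = 97.00000.
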